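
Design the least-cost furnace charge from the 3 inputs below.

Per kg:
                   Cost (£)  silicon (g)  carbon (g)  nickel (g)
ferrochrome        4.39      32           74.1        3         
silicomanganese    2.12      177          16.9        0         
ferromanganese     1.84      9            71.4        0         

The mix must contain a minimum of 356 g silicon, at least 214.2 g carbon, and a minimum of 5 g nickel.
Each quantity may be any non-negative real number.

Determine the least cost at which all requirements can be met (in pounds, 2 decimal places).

Set it up as a linear program. Let x1 = kg of ferrochrome, x2 = kg of silicomanganese, x3 = kg of ferromanganese.
Minimize 4.39x1 + 2.12x2 + 1.84x3 s.t.:
  32x1 + 177x2 + 9x3 ≥ 356   (silicon)
  74.1x1 + 16.9x2 + 71.4x3 ≥ 214.2   (carbon)
  3x1 ≥ 5   (nickel)
  x1, x2, x3 ≥ 0.
The optimal mix uses every input. Binding constraints: silicon, carbon, nickel.
Optimal quantities: ferrochrome = 1.667 kg, silicomanganese = 1.665 kg, ferromanganese = 0.8761 kg.
Hence cost = 4.39·1.667 + 2.12·1.665 + 1.84·0.8761 = £12.4600.

£12.46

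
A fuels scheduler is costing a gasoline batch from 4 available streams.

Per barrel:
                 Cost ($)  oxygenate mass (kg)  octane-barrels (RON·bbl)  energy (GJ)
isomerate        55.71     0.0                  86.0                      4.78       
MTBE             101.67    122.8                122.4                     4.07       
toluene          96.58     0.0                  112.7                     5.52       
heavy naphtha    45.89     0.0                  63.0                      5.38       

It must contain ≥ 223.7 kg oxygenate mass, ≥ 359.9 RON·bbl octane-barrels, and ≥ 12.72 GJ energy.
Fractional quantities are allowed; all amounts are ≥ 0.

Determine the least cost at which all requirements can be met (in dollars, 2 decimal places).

$273.91

Let x1 = barrels of isomerate, x2 = barrels of MTBE, x3 = barrels of toluene, x4 = barrels of heavy naphtha.
min 55.71x1 + 101.67x2 + 96.58x3 + 45.89x4 with:
  122.8x2 ≥ 223.7   (oxygenate mass)
  86x1 + 122.4x2 + 112.7x3 + 63x4 ≥ 359.9   (octane-barrels)
  4.78x1 + 4.07x2 + 5.52x3 + 5.38x4 ≥ 12.72   (energy)
  x1, x2, x3, x4 ≥ 0.
The cheapest feasible vertex uses only isomerate, MTBE; toluene, heavy naphtha are not used. There the oxygenate mass and octane-barrels constraints are tight.
Solving gives x1 = 1.5922, x2 = 1.8217.
Cost = 55.71·1.5922 + 101.67·1.8217 = 273.9137.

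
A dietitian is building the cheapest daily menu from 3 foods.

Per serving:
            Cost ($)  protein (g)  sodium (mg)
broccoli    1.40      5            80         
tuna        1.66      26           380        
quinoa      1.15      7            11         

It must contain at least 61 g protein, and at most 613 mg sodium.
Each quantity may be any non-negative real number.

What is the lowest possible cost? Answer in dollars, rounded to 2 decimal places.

$6.04

Let x1 = servings of broccoli, x2 = servings of tuna, x3 = servings of quinoa.
Minimize 1.4x1 + 1.66x2 + 1.15x3 subject to:
  5x1 + 26x2 + 7x3 ≥ 61   (protein)
  80x1 + 380x2 + 11x3 ≤ 613   (sodium)
  x1, x2, x3 ≥ 0.
The minimum-cost mix takes nothing from broccoli — only tuna, quinoa. There the protein and sodium constraints are tight.
Solving gives x2 = 1.525, x3 = 3.051.
Cost = 1.66·1.525 + 1.15·3.051 = 6.0402.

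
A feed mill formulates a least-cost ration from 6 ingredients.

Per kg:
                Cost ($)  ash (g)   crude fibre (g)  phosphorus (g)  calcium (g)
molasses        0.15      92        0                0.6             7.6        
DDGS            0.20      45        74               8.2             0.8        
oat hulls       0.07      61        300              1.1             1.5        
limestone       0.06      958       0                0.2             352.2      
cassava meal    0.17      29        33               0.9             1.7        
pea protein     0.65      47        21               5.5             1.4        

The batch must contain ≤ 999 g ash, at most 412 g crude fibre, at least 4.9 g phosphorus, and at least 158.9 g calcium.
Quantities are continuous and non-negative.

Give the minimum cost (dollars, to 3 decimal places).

$0.144

This is a linear program. Let x1 = kg of molasses, x2 = kg of DDGS, x3 = kg of oat hulls, x4 = kg of limestone, x5 = kg of cassava meal, x6 = kg of pea protein.
Minimize 0.15x1 + 0.2x2 + 0.07x3 + 0.06x4 + 0.17x5 + 0.65x6 subject to:
  92x1 + 45x2 + 61x3 + 958x4 + 29x5 + 47x6 ≤ 999   (ash)
  74x2 + 300x3 + 33x5 + 21x6 ≤ 412   (crude fibre)
  0.6x1 + 8.2x2 + 1.1x3 + 0.2x4 + 0.9x5 + 5.5x6 ≥ 4.9   (phosphorus)
  7.6x1 + 0.8x2 + 1.5x3 + 352.2x4 + 1.7x5 + 1.4x6 ≥ 158.9   (calcium)
  x1, x2, x3, x4, x5, x6 ≥ 0.
At the optimum only DDGS, limestone are positive (molasses, oat hulls, cassava meal, pea protein = 0). The phosphorus and calcium requirements are met with equality.
Optimal quantities: DDGS = 0.5866 kg, limestone = 0.4498 kg.
Objective = 0.2·0.5866 + 0.06·0.4498 = 0.14431.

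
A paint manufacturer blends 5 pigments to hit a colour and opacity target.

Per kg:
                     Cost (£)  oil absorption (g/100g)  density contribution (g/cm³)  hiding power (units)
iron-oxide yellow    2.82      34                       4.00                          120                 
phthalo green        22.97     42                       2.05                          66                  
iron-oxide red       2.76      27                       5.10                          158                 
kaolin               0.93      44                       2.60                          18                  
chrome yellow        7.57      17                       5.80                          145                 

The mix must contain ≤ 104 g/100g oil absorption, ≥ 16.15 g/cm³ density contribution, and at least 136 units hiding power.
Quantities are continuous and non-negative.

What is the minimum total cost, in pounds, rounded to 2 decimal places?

£8.45

Treat it as an LP. Let x1 = kg of iron-oxide yellow, x2 = kg of phthalo green, x3 = kg of iron-oxide red, x4 = kg of kaolin, x5 = kg of chrome yellow.
min 2.82x1 + 22.97x2 + 2.76x3 + 0.93x4 + 7.57x5 with:
  34x1 + 42x2 + 27x3 + 44x4 + 17x5 ≤ 104   (oil absorption)
  4x1 + 2.05x2 + 5.1x3 + 2.6x4 + 5.8x5 ≥ 16.15   (density contribution)
  120x1 + 66x2 + 158x3 + 18x4 + 145x5 ≥ 136   (hiding power)
  x1, x2, x3, x4, x5 ≥ 0.
The minimum-cost mix takes nothing from iron-oxide yellow, phthalo green, chrome yellow — only iron-oxide red, kaolin. Binding constraints: oil absorption and density contribution.
Solving gives x3 = 2.855, x4 = 0.6119.
Objective = 2.76·2.855 + 0.93·0.6119 = 8.4489.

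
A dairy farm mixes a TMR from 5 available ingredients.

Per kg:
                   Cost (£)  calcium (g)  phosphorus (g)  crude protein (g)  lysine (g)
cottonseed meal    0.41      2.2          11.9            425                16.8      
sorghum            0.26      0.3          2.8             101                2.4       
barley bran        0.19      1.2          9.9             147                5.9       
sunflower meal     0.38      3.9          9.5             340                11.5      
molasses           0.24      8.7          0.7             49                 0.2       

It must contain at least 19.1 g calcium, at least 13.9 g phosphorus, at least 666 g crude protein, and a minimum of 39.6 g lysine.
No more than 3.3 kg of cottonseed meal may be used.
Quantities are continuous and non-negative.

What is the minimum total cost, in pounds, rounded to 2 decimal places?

Let x1 = kg of cottonseed meal, x2 = kg of sorghum, x3 = kg of barley bran, x4 = kg of sunflower meal, x5 = kg of molasses.
Minimise 0.41x1 + 0.26x2 + 0.19x3 + 0.38x4 + 0.24x5 with:
  2.2x1 + 0.3x2 + 1.2x3 + 3.9x4 + 8.7x5 ≥ 19.1   (calcium)
  11.9x1 + 2.8x2 + 9.9x3 + 9.5x4 + 0.7x5 ≥ 13.9   (phosphorus)
  425x1 + 101x2 + 147x3 + 340x4 + 49x5 ≥ 666   (crude protein)
  16.8x1 + 2.4x2 + 5.9x3 + 11.5x4 + 0.2x5 ≥ 39.6   (lysine)
  x1 ≤ 3.3
  x1, x2, x3, x4, x5 ≥ 0.
The cheapest feasible vertex uses only cottonseed meal, molasses; sorghum, barley bran, sunflower meal are not used. Binding constraints: calcium and lysine.
So cottonseed meal = 2.338 kg, molasses = 1.604 kg.
Objective = 0.41·2.338 + 0.24·1.604 = 1.3435.

£1.34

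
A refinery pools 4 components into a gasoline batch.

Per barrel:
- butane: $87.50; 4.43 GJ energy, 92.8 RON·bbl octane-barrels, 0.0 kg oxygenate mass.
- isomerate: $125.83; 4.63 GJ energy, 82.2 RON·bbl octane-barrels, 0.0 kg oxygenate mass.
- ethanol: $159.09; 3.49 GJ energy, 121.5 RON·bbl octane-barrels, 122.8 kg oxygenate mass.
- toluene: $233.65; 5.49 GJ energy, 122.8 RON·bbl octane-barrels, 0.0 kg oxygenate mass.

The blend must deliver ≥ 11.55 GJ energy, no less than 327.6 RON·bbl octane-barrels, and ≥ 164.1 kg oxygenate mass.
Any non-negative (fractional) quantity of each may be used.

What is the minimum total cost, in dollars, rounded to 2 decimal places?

Let x1 = barrels of butane, x2 = barrels of isomerate, x3 = barrels of ethanol, x4 = barrels of toluene.
Minimise 87.5x1 + 125.83x2 + 159.09x3 + 233.65x4 with:
  4.43x1 + 4.63x2 + 3.49x3 + 5.49x4 ≥ 11.55   (energy)
  92.8x1 + 82.2x2 + 121.5x3 + 122.8x4 ≥ 327.6   (octane-barrels)
  122.8x3 ≥ 164.1   (oxygenate mass)
  x1, x2, x3, x4 ≥ 0.
At the optimum only butane, ethanol are positive (isomerate, toluene = 0). Binding constraints: octane-barrels and oxygenate mass.
Optimal quantities: butane = 1.78057 barrels, ethanol = 1.33632 barrels.
Cost = 87.5·1.78057 + 159.09·1.33632 = 368.39502.

$368.40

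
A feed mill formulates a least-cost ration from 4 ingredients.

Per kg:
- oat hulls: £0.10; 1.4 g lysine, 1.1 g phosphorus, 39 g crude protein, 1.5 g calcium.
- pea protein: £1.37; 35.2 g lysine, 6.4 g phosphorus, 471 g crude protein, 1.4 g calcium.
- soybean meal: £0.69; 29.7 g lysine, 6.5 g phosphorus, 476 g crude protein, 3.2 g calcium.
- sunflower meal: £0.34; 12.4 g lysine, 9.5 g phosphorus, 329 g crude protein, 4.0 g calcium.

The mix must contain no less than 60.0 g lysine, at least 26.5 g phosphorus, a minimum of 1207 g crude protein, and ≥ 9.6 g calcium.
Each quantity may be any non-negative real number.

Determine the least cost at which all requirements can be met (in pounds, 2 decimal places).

£1.50

Treat it as an LP. Let x1 = kg of oat hulls, x2 = kg of pea protein, x3 = kg of soybean meal, x4 = kg of sunflower meal.
Minimise 0.1x1 + 1.37x2 + 0.69x3 + 0.34x4 with:
  1.4x1 + 35.2x2 + 29.7x3 + 12.4x4 ≥ 60   (lysine)
  1.1x1 + 6.4x2 + 6.5x3 + 9.5x4 ≥ 26.5   (phosphorus)
  39x1 + 471x2 + 476x3 + 329x4 ≥ 1207   (crude protein)
  1.5x1 + 1.4x2 + 3.2x3 + 4x4 ≥ 9.6   (calcium)
  x1, x2, x3, x4 ≥ 0.
The optimal basis is {soybean meal, sunflower meal}; oat hulls, pea protein drop out. Binding constraints: lysine and phosphorus.
Optimal quantities: soybean meal = 1.198 kg, sunflower meal = 1.97 kg.
Objective = 0.69·1.198 + 0.34·1.97 = 1.4964.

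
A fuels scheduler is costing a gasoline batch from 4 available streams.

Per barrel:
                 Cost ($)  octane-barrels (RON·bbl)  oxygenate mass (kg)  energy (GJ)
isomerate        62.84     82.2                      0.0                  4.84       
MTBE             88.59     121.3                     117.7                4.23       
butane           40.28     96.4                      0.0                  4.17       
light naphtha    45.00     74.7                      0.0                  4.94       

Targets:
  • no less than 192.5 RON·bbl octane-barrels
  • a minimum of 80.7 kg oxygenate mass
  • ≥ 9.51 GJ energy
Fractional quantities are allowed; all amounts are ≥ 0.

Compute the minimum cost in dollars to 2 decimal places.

Set it up as a linear program. Let x1 = barrels of isomerate, x2 = barrels of MTBE, x3 = barrels of butane, x4 = barrels of light naphtha.
min 62.84x1 + 88.59x2 + 40.28x3 + 45x4 with:
  82.2x1 + 121.3x2 + 96.4x3 + 74.7x4 ≥ 192.5   (octane-barrels)
  117.7x2 ≥ 80.7   (oxygenate mass)
  4.84x1 + 4.23x2 + 4.17x3 + 4.94x4 ≥ 9.51   (energy)
  x1, x2, x3, x4 ≥ 0.
The cheapest feasible vertex uses only MTBE, butane, light naphtha; isomerate is not used. The octane-barrels, oxygenate mass, energy requirements are met with equality.
That vertex is x2 = 0.68564, x3 = 0.2814, x4 = 1.1005.
Cost = 88.59·0.68564 + 40.28·0.2814 + 45·1.1005 = 121.5981.

$121.60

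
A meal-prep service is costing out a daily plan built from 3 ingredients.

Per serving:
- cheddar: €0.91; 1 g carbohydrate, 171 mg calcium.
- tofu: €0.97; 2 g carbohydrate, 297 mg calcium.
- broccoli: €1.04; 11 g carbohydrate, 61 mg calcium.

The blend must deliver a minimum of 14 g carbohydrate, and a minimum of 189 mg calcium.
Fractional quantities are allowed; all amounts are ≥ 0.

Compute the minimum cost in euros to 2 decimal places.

This is a linear program. Let x1 = servings of cheddar, x2 = servings of tofu, x3 = servings of broccoli.
min 0.91x1 + 0.97x2 + 1.04x3 subject to:
  1x1 + 2x2 + 11x3 ≥ 14   (carbohydrate)
  171x1 + 297x2 + 61x3 ≥ 189   (calcium)
  x1, x2, x3 ≥ 0.
The optimal basis is {tofu, broccoli}; cheddar drops out. There the carbohydrate and calcium constraints are tight.
Solving gives x2 = 0.3895, x3 = 1.202.
Hence cost = 0.97·0.3895 + 1.04·1.202 = €1.6279.

€1.63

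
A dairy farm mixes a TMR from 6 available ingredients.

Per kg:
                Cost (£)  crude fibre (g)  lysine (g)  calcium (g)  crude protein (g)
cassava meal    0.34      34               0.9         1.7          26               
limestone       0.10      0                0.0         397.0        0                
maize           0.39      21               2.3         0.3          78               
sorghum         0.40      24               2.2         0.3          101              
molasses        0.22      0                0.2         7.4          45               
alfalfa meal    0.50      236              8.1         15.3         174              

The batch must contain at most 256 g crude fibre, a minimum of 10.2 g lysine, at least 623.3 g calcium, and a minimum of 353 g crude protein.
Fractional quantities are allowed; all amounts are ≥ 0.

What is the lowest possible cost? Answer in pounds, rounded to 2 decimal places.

£1.38

This is a linear program. Let x1 = kg of cassava meal, x2 = kg of limestone, x3 = kg of maize, x4 = kg of sorghum, x5 = kg of molasses, x6 = kg of alfalfa meal.
min 0.34x1 + 0.1x2 + 0.39x3 + 0.4x4 + 0.22x5 + 0.5x6 s.t.:
  34x1 + 21x3 + 24x4 + 236x6 ≤ 256   (crude fibre)
  0.9x1 + 2.3x3 + 2.2x4 + 0.2x5 + 8.1x6 ≥ 10.2   (lysine)
  1.7x1 + 397x2 + 0.3x3 + 0.3x4 + 7.4x5 + 15.3x6 ≥ 623.3   (calcium)
  26x1 + 78x3 + 101x4 + 45x5 + 174x6 ≥ 353   (crude protein)
  x1, x2, x3, x4, x5, x6 ≥ 0.
The optimal basis is {limestone, sorghum, alfalfa meal}; cassava meal, maize, molasses drop out. There the crude fibre, calcium, crude protein constraints are tight.
So limestone = 1.534 kg, sorghum = 1.972 kg, alfalfa meal = 0.8842 kg.
Hence cost = 0.1·1.534 + 0.4·1.972 + 0.5·0.8842 = £1.3843.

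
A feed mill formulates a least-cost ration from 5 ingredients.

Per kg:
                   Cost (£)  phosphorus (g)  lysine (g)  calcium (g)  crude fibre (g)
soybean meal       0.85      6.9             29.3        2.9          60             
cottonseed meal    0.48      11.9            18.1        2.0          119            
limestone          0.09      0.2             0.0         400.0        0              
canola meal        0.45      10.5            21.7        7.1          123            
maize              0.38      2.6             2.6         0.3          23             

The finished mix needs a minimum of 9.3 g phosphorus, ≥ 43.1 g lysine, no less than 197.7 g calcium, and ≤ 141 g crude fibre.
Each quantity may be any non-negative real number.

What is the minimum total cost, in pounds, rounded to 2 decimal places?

£1.17

Treat it as an LP. Let x1 = kg of soybean meal, x2 = kg of cottonseed meal, x3 = kg of limestone, x4 = kg of canola meal, x5 = kg of maize.
min 0.85x1 + 0.48x2 + 0.09x3 + 0.45x4 + 0.38x5 s.t.:
  6.9x1 + 11.9x2 + 0.2x3 + 10.5x4 + 2.6x5 ≥ 9.3   (phosphorus)
  29.3x1 + 18.1x2 + 21.7x4 + 2.6x5 ≥ 43.1   (lysine)
  2.9x1 + 2x2 + 400x3 + 7.1x4 + 0.3x5 ≥ 197.7   (calcium)
  60x1 + 119x2 + 123x4 + 23x5 ≤ 141   (crude fibre)
  x1, x2, x3, x4, x5 ≥ 0.
At the optimum only soybean meal, limestone, canola meal are positive (cottonseed meal, maize = 0). Binding constraints: lysine, calcium, crude fibre.
So soybean meal = 0.9738 kg, limestone = 0.4753 kg, canola meal = 0.6713 kg.
Total cost: 0.85·0.9738 + 0.09·0.4753 + 0.45·0.6713 = 1.1726.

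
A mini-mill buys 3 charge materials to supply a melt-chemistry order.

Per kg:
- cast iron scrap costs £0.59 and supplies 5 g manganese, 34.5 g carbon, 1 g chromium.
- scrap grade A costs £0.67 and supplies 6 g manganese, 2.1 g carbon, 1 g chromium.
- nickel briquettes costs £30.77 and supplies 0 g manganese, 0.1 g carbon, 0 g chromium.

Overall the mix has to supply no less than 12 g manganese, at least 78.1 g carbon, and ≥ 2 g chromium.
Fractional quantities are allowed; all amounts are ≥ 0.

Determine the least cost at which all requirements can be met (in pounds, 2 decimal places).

£1.41

Let x1 = kg of cast iron scrap, x2 = kg of scrap grade A, x3 = kg of nickel briquettes.
Minimize 0.59x1 + 0.67x2 + 30.77x3 subject to:
  5x1 + 6x2 ≥ 12   (manganese)
  34.5x1 + 2.1x2 + 0.1x3 ≥ 78.1   (carbon)
  1x1 + 1x2 ≥ 2   (chromium)
  x1, x2, x3 ≥ 0.
The cheapest feasible vertex uses only cast iron scrap, scrap grade A; nickel briquettes is not used. Binding constraints: manganese and carbon.
That vertex is x1 = 2.256, x2 = 0.1196.
Total cost: 0.59·2.256 + 0.67·0.1196 = 1.4112.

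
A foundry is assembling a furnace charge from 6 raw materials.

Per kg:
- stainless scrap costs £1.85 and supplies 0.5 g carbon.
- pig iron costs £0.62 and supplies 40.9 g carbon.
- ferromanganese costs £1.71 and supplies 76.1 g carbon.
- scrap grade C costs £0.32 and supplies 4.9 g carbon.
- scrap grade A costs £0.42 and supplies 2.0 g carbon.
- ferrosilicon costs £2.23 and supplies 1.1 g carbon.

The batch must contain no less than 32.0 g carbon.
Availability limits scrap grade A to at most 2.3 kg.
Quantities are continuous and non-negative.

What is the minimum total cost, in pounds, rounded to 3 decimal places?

£0.485

Let x1 = kg of stainless scrap, x2 = kg of pig iron, x3 = kg of ferromanganese, x4 = kg of scrap grade C, x5 = kg of scrap grade A, x6 = kg of ferrosilicon.
Minimize 1.85x1 + 0.62x2 + 1.71x3 + 0.32x4 + 0.42x5 + 2.23x6 with:
  0.5x1 + 40.9x2 + 76.1x3 + 4.9x4 + 2x5 + 1.1x6 ≥ 32   (carbon)
  x5 ≤ 2.3
  x1, x2, x3, x4, x5, x6 ≥ 0.
The minimum-cost mix takes nothing from stainless scrap, ferromanganese, scrap grade C, scrap grade A, ferrosilicon — only pig iron. Binding constraint: carbon.
That vertex is x2 = 0.7824.
Cost = 0.62·0.7824 = 0.48509.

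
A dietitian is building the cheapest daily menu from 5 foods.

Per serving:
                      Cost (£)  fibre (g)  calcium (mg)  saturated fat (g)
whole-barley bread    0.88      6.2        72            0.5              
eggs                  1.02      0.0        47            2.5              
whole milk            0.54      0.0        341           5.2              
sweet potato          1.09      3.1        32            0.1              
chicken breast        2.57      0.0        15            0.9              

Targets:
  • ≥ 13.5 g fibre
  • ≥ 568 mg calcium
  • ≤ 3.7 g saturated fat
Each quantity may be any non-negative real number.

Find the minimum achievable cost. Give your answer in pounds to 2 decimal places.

Let x1 = servings of whole-barley bread, x2 = servings of eggs, x3 = servings of whole milk, x4 = servings of sweet potato, x5 = servings of chicken breast.
min 0.88x1 + 1.02x2 + 0.54x3 + 1.09x4 + 2.57x5 subject to:
  6.2x1 + 3.1x4 ≥ 13.5   (fibre)
  72x1 + 47x2 + 341x3 + 32x4 + 15x5 ≥ 568   (calcium)
  0.5x1 + 2.5x2 + 5.2x3 + 0.1x4 + 0.9x5 ≤ 3.7   (saturated fat)
  x1, x2, x3, x4, x5 ≥ 0.
The minimum-cost mix takes nothing from eggs, whole milk, chicken breast — only whole-barley bread, sweet potato. There the calcium and saturated fat constraints are tight.
So whole-barley bread = 7 servings, sweet potato = 2 servings.
Total cost: 0.88·7 + 1.09·2 = 8.3400.

£8.34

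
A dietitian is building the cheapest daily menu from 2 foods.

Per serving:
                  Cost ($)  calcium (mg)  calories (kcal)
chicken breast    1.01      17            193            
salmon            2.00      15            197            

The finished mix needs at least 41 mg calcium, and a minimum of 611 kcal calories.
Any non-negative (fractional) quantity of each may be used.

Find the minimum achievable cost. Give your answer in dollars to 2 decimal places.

$3.20

Let x1 = servings of chicken breast, x2 = servings of salmon.
min 1.01x1 + 2x2 subject to:
  17x1 + 15x2 ≥ 41   (calcium)
  193x1 + 197x2 ≥ 611   (calories)
  x1, x2 ≥ 0.
The cheapest feasible vertex uses only chicken breast; salmon is not used. The calories requirement is met with equality.
So chicken breast = 3.166 servings.
Hence cost = 1.01·3.166 = $3.1977.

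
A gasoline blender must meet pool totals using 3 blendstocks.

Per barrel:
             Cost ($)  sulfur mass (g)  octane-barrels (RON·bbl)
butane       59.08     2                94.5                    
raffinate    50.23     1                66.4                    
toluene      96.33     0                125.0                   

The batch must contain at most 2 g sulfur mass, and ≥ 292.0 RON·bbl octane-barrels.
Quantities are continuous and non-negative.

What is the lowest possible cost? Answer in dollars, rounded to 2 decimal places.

Let x1 = barrels of butane, x2 = barrels of raffinate, x3 = barrels of toluene.
min 59.08x1 + 50.23x2 + 96.33x3 s.t.:
  2x1 + 1x2 ≤ 2   (sulfur mass)
  94.5x1 + 66.4x2 + 125x3 ≥ 292   (octane-barrels)
  x1, x2, x3 ≥ 0.
The optimal basis is {butane, toluene}; raffinate drops out. The sulfur mass and octane-barrels requirements are met with equality.
So butane = 1 barrel, toluene = 1.58 barrels.
Cost = 59.08·1 + 96.33·1.58 = 211.2814.

$211.28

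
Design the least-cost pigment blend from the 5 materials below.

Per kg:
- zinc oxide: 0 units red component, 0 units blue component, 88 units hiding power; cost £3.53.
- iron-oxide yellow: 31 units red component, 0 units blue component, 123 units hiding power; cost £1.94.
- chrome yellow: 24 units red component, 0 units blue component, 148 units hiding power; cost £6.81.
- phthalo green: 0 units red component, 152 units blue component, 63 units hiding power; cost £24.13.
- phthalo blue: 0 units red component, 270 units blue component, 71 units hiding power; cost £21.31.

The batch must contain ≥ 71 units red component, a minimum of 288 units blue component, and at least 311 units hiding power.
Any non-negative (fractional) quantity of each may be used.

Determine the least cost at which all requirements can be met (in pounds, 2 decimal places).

£27.17

Let x1 = kg of zinc oxide, x2 = kg of iron-oxide yellow, x3 = kg of chrome yellow, x4 = kg of phthalo green, x5 = kg of phthalo blue.
min 3.53x1 + 1.94x2 + 6.81x3 + 24.13x4 + 21.31x5 s.t.:
  31x2 + 24x3 ≥ 71   (red component)
  152x4 + 270x5 ≥ 288   (blue component)
  88x1 + 123x2 + 148x3 + 63x4 + 71x5 ≥ 311   (hiding power)
  x1, x2, x3, x4, x5 ≥ 0.
The cheapest feasible vertex uses only iron-oxide yellow, phthalo blue; zinc oxide, chrome yellow, phthalo green are not used. The red component and blue component requirements are met with equality.
So iron-oxide yellow = 2.2903 kg, phthalo blue = 1.0667 kg.
Hence cost = 1.94·2.2903 + 21.31·1.0667 = £27.1746.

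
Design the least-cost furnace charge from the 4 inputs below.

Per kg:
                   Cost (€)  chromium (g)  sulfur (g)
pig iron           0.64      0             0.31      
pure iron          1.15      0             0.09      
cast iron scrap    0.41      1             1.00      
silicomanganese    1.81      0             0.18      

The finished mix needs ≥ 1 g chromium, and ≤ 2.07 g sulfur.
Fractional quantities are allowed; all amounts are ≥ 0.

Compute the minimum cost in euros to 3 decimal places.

Treat it as an LP. Let x1 = kg of pig iron, x2 = kg of pure iron, x3 = kg of cast iron scrap, x4 = kg of silicomanganese.
Minimize 0.64x1 + 1.15x2 + 0.41x3 + 1.81x4 with:
  1x3 ≥ 1   (chromium)
  0.31x1 + 0.09x2 + 1x3 + 0.18x4 ≤ 2.07   (sulfur)
  x1, x2, x3, x4 ≥ 0.
The optimal basis is {cast iron scrap}; pig iron, pure iron, silicomanganese drop out. The chromium requirement is met with equality.
So cast iron scrap = 1 kg.
Hence cost = 0.41·1 = €0.41000.

€0.410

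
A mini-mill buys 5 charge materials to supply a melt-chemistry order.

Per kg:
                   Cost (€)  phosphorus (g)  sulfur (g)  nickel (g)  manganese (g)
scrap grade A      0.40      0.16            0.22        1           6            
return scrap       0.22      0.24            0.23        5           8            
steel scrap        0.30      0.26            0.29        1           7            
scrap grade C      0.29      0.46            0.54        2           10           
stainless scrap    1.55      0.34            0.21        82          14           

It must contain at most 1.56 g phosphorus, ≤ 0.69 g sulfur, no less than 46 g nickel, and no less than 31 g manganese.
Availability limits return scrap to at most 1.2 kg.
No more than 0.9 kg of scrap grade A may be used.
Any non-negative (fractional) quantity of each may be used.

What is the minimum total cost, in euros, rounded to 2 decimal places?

This is a linear program. Let x1 = kg of scrap grade A, x2 = kg of return scrap, x3 = kg of steel scrap, x4 = kg of scrap grade C, x5 = kg of stainless scrap.
min 0.4x1 + 0.22x2 + 0.3x3 + 0.29x4 + 1.55x5 subject to:
  0.16x1 + 0.24x2 + 0.26x3 + 0.46x4 + 0.34x5 ≤ 1.56   (phosphorus)
  0.22x1 + 0.23x2 + 0.29x3 + 0.54x4 + 0.21x5 ≤ 0.69   (sulfur)
  1x1 + 5x2 + 1x3 + 2x4 + 82x5 ≥ 46   (nickel)
  6x1 + 8x2 + 7x3 + 10x4 + 14x5 ≥ 31   (manganese)
  x2 ≤ 1.2
  x1 ≤ 0.9
  x1, x2, x3, x4, x5 ≥ 0.
The cheapest feasible vertex uses only return scrap, steel scrap, stainless scrap; scrap grade A, scrap grade C are not used. Binding constraints: sulfur, manganese, the return scrap cap.
Optimal quantities: return scrap = 1.2 kg, steel scrap = 0.5027 kg, stainless scrap = 1.277 kg.
Objective = 0.22·1.2 + 0.3·0.5027 + 1.55·1.277 = 2.3942.

€2.39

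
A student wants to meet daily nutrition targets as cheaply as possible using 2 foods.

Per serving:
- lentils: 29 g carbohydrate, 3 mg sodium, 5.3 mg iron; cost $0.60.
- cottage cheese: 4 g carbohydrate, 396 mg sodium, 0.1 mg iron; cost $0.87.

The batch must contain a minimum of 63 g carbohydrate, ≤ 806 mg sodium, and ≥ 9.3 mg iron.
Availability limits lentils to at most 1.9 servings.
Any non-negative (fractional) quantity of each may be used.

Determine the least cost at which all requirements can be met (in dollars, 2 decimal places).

$2.86

Set it up as a linear program. Let x1 = servings of lentils, x2 = servings of cottage cheese.
Minimise 0.6x1 + 0.87x2 with:
  29x1 + 4x2 ≥ 63   (carbohydrate)
  3x1 + 396x2 ≤ 806   (sodium)
  5.3x1 + 0.1x2 ≥ 9.3   (iron)
  x1 ≤ 1.9
  x1, x2 ≥ 0.
Both inputs are positive at the optimum. The carbohydrate and the lentils cap requirements are met with equality.
That vertex is x1 = 1.9, x2 = 1.975.
Cost = 0.6·1.9 + 0.87·1.975 = 2.8583.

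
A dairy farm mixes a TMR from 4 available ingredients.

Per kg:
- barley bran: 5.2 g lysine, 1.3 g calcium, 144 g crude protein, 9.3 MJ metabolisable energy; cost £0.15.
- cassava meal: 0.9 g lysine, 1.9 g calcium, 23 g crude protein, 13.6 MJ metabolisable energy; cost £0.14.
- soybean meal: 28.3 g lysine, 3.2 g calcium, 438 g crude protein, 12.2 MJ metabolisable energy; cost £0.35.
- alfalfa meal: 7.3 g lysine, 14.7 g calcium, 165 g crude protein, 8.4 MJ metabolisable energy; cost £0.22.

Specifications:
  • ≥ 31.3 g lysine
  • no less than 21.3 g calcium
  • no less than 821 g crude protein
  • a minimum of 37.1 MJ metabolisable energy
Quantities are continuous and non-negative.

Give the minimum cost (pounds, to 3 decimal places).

Let x1 = kg of barley bran, x2 = kg of cassava meal, x3 = kg of soybean meal, x4 = kg of alfalfa meal.
Minimise 0.15x1 + 0.14x2 + 0.35x3 + 0.22x4 subject to:
  5.2x1 + 0.9x2 + 28.3x3 + 7.3x4 ≥ 31.3   (lysine)
  1.3x1 + 1.9x2 + 3.2x3 + 14.7x4 ≥ 21.3   (calcium)
  144x1 + 23x2 + 438x3 + 165x4 ≥ 821   (crude protein)
  9.3x1 + 13.6x2 + 12.2x3 + 8.4x4 ≥ 37.1   (metabolisable energy)
  x1, x2, x3, x4 ≥ 0.
The optimal basis is {barley bran, soybean meal, alfalfa meal}; cassava meal drops out. Binding constraints: calcium, crude protein, metabolisable energy.
So barley bran = 1.9 kg, soybean meal = 0.8356 kg, alfalfa meal = 1.099 kg.
Hence cost = 0.15·1.9 + 0.35·0.8356 + 0.22·1.099 = £0.81924.

£0.819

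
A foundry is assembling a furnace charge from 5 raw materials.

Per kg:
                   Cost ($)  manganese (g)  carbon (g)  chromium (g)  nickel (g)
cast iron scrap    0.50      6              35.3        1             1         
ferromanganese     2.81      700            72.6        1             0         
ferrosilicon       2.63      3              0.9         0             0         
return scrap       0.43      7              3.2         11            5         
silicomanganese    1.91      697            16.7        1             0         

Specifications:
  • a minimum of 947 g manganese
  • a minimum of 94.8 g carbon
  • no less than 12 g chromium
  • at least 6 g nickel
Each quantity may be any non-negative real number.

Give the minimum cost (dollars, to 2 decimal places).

Let x1 = kg of cast iron scrap, x2 = kg of ferromanganese, x3 = kg of ferrosilicon, x4 = kg of return scrap, x5 = kg of silicomanganese.
Minimise 0.5x1 + 2.81x2 + 2.63x3 + 0.43x4 + 1.91x5 s.t.:
  6x1 + 700x2 + 3x3 + 7x4 + 697x5 ≥ 947   (manganese)
  35.3x1 + 72.6x2 + 0.9x3 + 3.2x4 + 16.7x5 ≥ 94.8   (carbon)
  1x1 + 1x2 + 11x4 + 1x5 ≥ 12   (chromium)
  1x1 + 5x4 ≥ 6   (nickel)
  x1, x2, x3, x4, x5 ≥ 0.
The minimum-cost mix takes nothing from ferromanganese, ferrosilicon — only cast iron scrap, return scrap, silicomanganese. The manganese, carbon, nickel requirements are met with equality.
That vertex is x1 = 1.982, x4 = 0.8036, x5 = 1.334.
Total cost: 0.5·1.982 + 0.43·0.8036 + 1.91·1.334 = 3.8845.

$3.88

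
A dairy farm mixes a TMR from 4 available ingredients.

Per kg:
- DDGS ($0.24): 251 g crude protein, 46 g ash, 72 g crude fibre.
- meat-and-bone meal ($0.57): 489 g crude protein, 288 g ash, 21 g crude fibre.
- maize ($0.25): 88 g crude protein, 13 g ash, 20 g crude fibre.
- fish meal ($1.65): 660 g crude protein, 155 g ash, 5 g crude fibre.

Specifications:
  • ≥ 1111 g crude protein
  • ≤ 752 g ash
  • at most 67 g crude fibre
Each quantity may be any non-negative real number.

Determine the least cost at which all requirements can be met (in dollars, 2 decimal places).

Treat it as an LP. Let x1 = kg of DDGS, x2 = kg of meat-and-bone meal, x3 = kg of maize, x4 = kg of fish meal.
Minimize 0.24x1 + 0.57x2 + 0.25x3 + 1.65x4 subject to:
  251x1 + 489x2 + 88x3 + 660x4 ≥ 1111   (crude protein)
  46x1 + 288x2 + 13x3 + 155x4 ≤ 752   (ash)
  72x1 + 21x2 + 20x3 + 5x4 ≤ 67   (crude fibre)
  x1, x2, x3, x4 ≥ 0.
At the optimum only DDGS, meat-and-bone meal are positive (maize, fish meal = 0). There the crude protein and crude fibre constraints are tight.
So DDGS = 0.3151 kg, meat-and-bone meal = 2.11 kg.
Objective = 0.24·0.3151 + 0.57·2.11 = 1.2783.

$1.28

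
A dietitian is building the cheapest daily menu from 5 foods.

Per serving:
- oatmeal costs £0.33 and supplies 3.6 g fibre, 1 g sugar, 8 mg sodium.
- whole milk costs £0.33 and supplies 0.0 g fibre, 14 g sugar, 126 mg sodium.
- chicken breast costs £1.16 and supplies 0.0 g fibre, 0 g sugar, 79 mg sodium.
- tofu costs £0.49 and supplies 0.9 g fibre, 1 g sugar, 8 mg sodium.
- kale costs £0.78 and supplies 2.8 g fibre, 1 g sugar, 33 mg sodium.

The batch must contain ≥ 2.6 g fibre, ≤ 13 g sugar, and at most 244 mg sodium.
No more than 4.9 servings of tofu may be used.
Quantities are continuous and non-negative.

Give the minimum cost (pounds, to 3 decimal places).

Let x1 = servings of oatmeal, x2 = servings of whole milk, x3 = servings of chicken breast, x4 = servings of tofu, x5 = servings of kale.
Minimise 0.33x1 + 0.33x2 + 1.16x3 + 0.49x4 + 0.78x5 s.t.:
  3.6x1 + 0.9x4 + 2.8x5 ≥ 2.6   (fibre)
  1x1 + 14x2 + 1x4 + 1x5 ≤ 13   (sugar)
  8x1 + 126x2 + 79x3 + 8x4 + 33x5 ≤ 244   (sodium)
  x4 ≤ 4.9
  x1, x2, x3, x4, x5 ≥ 0.
The cheapest feasible vertex uses only oatmeal; whole milk, chicken breast, tofu, kale are not used. Binding constraint: fibre.
Optimal quantities: oatmeal = 0.7222 servings.
Hence cost = 0.33·0.7222 = £0.23833.

£0.238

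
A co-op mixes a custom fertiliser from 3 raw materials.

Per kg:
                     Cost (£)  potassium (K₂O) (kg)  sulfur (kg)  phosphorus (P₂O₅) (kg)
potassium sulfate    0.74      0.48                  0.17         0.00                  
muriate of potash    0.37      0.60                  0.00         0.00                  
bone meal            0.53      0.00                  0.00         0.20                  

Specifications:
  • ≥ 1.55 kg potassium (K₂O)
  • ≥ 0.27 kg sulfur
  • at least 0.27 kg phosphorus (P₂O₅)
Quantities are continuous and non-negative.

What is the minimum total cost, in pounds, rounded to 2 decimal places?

Let x1 = kg of potassium sulfate, x2 = kg of muriate of potash, x3 = kg of bone meal.
min 0.74x1 + 0.37x2 + 0.53x3 subject to:
  0.48x1 + 0.6x2 ≥ 1.55   (potassium (K₂O))
  0.17x1 ≥ 0.27   (sulfur)
  0.2x3 ≥ 0.27   (phosphorus (P₂O₅))
  x1, x2, x3 ≥ 0.
All 3 inputs are positive at the optimum. There the potassium (K₂O), sulfur, phosphorus (P₂O₅) constraints are tight.
Optimal quantities: potassium sulfate = 1.588 kg, muriate of potash = 1.313 kg, bone meal = 1.35 kg.
Objective = 0.74·1.588 + 0.37·1.313 + 0.53·1.35 = 2.3764.

£2.38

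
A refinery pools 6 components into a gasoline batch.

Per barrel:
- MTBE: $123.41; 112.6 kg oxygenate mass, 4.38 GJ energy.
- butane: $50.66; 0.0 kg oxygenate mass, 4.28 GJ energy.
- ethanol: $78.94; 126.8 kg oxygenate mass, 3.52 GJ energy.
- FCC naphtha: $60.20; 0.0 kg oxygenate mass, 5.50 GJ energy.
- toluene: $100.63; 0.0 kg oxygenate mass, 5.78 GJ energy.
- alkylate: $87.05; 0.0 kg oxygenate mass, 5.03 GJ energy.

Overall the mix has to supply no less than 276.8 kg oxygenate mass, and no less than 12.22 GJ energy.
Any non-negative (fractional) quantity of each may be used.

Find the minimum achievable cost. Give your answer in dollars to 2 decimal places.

Let x1 = barrels of MTBE, x2 = barrels of butane, x3 = barrels of ethanol, x4 = barrels of FCC naphtha, x5 = barrels of toluene, x6 = barrels of alkylate.
Minimize 123.41x1 + 50.66x2 + 78.94x3 + 60.2x4 + 100.63x5 + 87.05x6 s.t.:
  112.6x1 + 126.8x3 ≥ 276.8   (oxygenate mass)
  4.38x1 + 4.28x2 + 3.52x3 + 5.5x4 + 5.78x5 + 5.03x6 ≥ 12.22   (energy)
  x1, x2, x3, x4, x5, x6 ≥ 0.
The cheapest feasible vertex uses only ethanol, FCC naphtha; MTBE, butane, toluene, alkylate are not used. The oxygenate mass and energy requirements are met with equality.
So ethanol = 2.183 barrels, FCC naphtha = 0.8247 barrels.
Total cost: 78.94·2.183 + 60.2·0.8247 = 221.9730.

$221.97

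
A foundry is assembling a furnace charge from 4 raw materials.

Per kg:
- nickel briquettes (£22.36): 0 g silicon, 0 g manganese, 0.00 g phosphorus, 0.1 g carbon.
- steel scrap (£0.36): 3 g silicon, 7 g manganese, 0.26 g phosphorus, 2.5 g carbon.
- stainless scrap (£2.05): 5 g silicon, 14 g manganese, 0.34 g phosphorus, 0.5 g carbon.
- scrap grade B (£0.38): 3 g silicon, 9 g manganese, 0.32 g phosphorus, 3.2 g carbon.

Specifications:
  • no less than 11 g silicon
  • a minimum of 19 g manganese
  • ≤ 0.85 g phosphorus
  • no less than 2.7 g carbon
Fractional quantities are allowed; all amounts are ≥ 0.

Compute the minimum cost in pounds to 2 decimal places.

Let x1 = kg of nickel briquettes, x2 = kg of steel scrap, x3 = kg of stainless scrap, x4 = kg of scrap grade B.
Minimise 22.36x1 + 0.36x2 + 2.05x3 + 0.38x4 with:
  3x2 + 5x3 + 3x4 ≥ 11   (silicon)
  7x2 + 14x3 + 9x4 ≥ 19   (manganese)
  0.26x2 + 0.34x3 + 0.32x4 ≤ 0.85   (phosphorus)
  0.1x1 + 2.5x2 + 0.5x3 + 3.2x4 ≥ 2.7   (carbon)
  x1, x2, x3, x4 ≥ 0.
The minimum-cost mix takes nothing from nickel briquettes, scrap grade B — only steel scrap, stainless scrap. The silicon and phosphorus requirements are met with equality.
Solving gives x2 = 1.8214, x3 = 1.1071.
Total cost: 0.36·1.8214 + 2.05·1.1071 = 2.9253.

£2.93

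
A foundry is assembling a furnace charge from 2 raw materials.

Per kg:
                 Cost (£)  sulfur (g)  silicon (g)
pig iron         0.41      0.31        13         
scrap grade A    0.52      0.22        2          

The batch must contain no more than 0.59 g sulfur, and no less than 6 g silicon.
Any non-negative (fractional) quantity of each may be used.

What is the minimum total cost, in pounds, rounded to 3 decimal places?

£0.189

Treat it as an LP. Let x1 = kg of pig iron, x2 = kg of scrap grade A.
Minimise 0.41x1 + 0.52x2 with:
  0.31x1 + 0.22x2 ≤ 0.59   (sulfur)
  13x1 + 2x2 ≥ 6   (silicon)
  x1, x2 ≥ 0.
The optimal basis is {pig iron}; scrap grade A drops out. There the silicon constraint is tight.
Optimal quantities: pig iron = 0.4615 kg.
Objective = 0.41·0.4615 = 0.18922.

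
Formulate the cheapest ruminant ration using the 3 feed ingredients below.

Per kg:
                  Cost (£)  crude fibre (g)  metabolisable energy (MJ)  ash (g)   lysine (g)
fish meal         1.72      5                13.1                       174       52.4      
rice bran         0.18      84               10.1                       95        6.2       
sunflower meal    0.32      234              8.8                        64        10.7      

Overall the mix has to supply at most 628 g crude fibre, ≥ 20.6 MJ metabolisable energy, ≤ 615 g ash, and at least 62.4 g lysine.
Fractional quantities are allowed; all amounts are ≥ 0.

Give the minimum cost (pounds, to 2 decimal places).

Let x1 = kg of fish meal, x2 = kg of rice bran, x3 = kg of sunflower meal.
Minimize 1.72x1 + 0.18x2 + 0.32x3 with:
  5x1 + 84x2 + 234x3 ≤ 628   (crude fibre)
  13.1x1 + 10.1x2 + 8.8x3 ≥ 20.6   (metabolisable energy)
  174x1 + 95x2 + 64x3 ≤ 615   (ash)
  52.4x1 + 6.2x2 + 10.7x3 ≥ 62.4   (lysine)
  x1, x2, x3 ≥ 0.
All 3 inputs are positive at the optimum. The crude fibre, ash, lysine requirements are met with equality.
So fish meal = 0.412 kg, rice bran = 5.166 kg, sunflower meal = 0.8204 kg.
Objective = 1.72·0.412 + 0.18·5.166 + 0.32·0.8204 = 1.9010.

£1.90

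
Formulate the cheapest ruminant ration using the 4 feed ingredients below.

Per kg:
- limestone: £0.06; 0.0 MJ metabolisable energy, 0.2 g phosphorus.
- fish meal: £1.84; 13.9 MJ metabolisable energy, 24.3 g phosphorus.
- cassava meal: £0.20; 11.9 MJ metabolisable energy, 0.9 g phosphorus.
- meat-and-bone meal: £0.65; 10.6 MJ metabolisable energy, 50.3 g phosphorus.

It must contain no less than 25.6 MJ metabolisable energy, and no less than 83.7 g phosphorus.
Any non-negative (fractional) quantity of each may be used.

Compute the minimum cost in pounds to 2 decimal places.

£1.21

Let x1 = kg of limestone, x2 = kg of fish meal, x3 = kg of cassava meal, x4 = kg of meat-and-bone meal.
Minimize 0.06x1 + 1.84x2 + 0.2x3 + 0.65x4 subject to:
  13.9x2 + 11.9x3 + 10.6x4 ≥ 25.6   (metabolisable energy)
  0.2x1 + 24.3x2 + 0.9x3 + 50.3x4 ≥ 83.7   (phosphorus)
  x1, x2, x3, x4 ≥ 0.
The minimum-cost mix takes nothing from limestone, fish meal — only cassava meal, meat-and-bone meal. Binding constraints: metabolisable energy and phosphorus.
So cassava meal = 0.6799 kg, meat-and-bone meal = 1.652 kg.
Objective = 0.2·0.6799 + 0.65·1.652 = 1.2098.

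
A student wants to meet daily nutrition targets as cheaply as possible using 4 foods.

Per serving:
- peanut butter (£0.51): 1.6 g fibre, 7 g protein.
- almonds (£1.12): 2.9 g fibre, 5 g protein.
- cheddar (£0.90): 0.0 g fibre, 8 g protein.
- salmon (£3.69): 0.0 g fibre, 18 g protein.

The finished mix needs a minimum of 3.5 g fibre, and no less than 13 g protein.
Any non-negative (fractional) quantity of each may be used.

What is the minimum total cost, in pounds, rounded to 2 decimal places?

£1.12

Set it up as a linear program. Let x1 = servings of peanut butter, x2 = servings of almonds, x3 = servings of cheddar, x4 = servings of salmon.
Minimise 0.51x1 + 1.12x2 + 0.9x3 + 3.69x4 with:
  1.6x1 + 2.9x2 ≥ 3.5   (fibre)
  7x1 + 5x2 + 8x3 + 18x4 ≥ 13   (protein)
  x1, x2, x3, x4 ≥ 0.
The cheapest feasible vertex uses only peanut butter; almonds, cheddar, salmon are not used. Binding constraint: fibre.
That vertex is x1 = 2.188.
Objective = 0.51·2.188 = 1.1159.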